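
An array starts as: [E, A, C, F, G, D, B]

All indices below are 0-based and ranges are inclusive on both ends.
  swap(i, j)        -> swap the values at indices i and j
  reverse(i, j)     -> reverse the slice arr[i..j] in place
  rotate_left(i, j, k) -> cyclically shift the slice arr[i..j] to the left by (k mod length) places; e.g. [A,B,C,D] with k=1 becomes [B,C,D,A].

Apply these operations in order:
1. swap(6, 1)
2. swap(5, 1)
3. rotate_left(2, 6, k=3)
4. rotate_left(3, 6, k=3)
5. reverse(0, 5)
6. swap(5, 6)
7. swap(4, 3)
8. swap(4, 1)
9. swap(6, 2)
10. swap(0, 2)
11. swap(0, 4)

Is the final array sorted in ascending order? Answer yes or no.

After 1 (swap(6, 1)): [E, B, C, F, G, D, A]
After 2 (swap(5, 1)): [E, D, C, F, G, B, A]
After 3 (rotate_left(2, 6, k=3)): [E, D, B, A, C, F, G]
After 4 (rotate_left(3, 6, k=3)): [E, D, B, G, A, C, F]
After 5 (reverse(0, 5)): [C, A, G, B, D, E, F]
After 6 (swap(5, 6)): [C, A, G, B, D, F, E]
After 7 (swap(4, 3)): [C, A, G, D, B, F, E]
After 8 (swap(4, 1)): [C, B, G, D, A, F, E]
After 9 (swap(6, 2)): [C, B, E, D, A, F, G]
After 10 (swap(0, 2)): [E, B, C, D, A, F, G]
After 11 (swap(0, 4)): [A, B, C, D, E, F, G]

Answer: yes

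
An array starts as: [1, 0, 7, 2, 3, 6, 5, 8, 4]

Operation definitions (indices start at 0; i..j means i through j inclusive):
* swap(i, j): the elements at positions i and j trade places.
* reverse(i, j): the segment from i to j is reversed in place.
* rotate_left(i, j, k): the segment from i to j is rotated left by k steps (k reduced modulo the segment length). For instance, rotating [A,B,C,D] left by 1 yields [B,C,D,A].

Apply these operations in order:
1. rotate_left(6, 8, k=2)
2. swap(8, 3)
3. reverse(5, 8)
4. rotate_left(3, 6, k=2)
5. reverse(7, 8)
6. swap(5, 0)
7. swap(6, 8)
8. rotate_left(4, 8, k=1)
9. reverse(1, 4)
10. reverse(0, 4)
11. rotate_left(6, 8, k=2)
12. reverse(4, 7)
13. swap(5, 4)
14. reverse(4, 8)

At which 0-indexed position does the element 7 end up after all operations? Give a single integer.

Answer: 1

Derivation:
After 1 (rotate_left(6, 8, k=2)): [1, 0, 7, 2, 3, 6, 4, 5, 8]
After 2 (swap(8, 3)): [1, 0, 7, 8, 3, 6, 4, 5, 2]
After 3 (reverse(5, 8)): [1, 0, 7, 8, 3, 2, 5, 4, 6]
After 4 (rotate_left(3, 6, k=2)): [1, 0, 7, 2, 5, 8, 3, 4, 6]
After 5 (reverse(7, 8)): [1, 0, 7, 2, 5, 8, 3, 6, 4]
After 6 (swap(5, 0)): [8, 0, 7, 2, 5, 1, 3, 6, 4]
After 7 (swap(6, 8)): [8, 0, 7, 2, 5, 1, 4, 6, 3]
After 8 (rotate_left(4, 8, k=1)): [8, 0, 7, 2, 1, 4, 6, 3, 5]
After 9 (reverse(1, 4)): [8, 1, 2, 7, 0, 4, 6, 3, 5]
After 10 (reverse(0, 4)): [0, 7, 2, 1, 8, 4, 6, 3, 5]
After 11 (rotate_left(6, 8, k=2)): [0, 7, 2, 1, 8, 4, 5, 6, 3]
After 12 (reverse(4, 7)): [0, 7, 2, 1, 6, 5, 4, 8, 3]
After 13 (swap(5, 4)): [0, 7, 2, 1, 5, 6, 4, 8, 3]
After 14 (reverse(4, 8)): [0, 7, 2, 1, 3, 8, 4, 6, 5]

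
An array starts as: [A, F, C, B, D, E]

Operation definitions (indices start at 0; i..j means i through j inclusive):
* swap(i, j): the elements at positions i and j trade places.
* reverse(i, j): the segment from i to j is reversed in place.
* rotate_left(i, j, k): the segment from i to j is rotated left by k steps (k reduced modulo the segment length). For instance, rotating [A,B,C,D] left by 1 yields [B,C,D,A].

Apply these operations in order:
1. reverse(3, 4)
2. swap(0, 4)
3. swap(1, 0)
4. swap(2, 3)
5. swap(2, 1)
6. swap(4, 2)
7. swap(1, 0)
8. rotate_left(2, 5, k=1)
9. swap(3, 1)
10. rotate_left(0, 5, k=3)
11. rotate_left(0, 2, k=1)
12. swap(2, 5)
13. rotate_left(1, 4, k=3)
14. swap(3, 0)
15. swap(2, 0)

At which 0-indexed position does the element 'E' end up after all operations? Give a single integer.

Answer: 3

Derivation:
After 1 (reverse(3, 4)): [A, F, C, D, B, E]
After 2 (swap(0, 4)): [B, F, C, D, A, E]
After 3 (swap(1, 0)): [F, B, C, D, A, E]
After 4 (swap(2, 3)): [F, B, D, C, A, E]
After 5 (swap(2, 1)): [F, D, B, C, A, E]
After 6 (swap(4, 2)): [F, D, A, C, B, E]
After 7 (swap(1, 0)): [D, F, A, C, B, E]
After 8 (rotate_left(2, 5, k=1)): [D, F, C, B, E, A]
After 9 (swap(3, 1)): [D, B, C, F, E, A]
After 10 (rotate_left(0, 5, k=3)): [F, E, A, D, B, C]
After 11 (rotate_left(0, 2, k=1)): [E, A, F, D, B, C]
After 12 (swap(2, 5)): [E, A, C, D, B, F]
After 13 (rotate_left(1, 4, k=3)): [E, B, A, C, D, F]
After 14 (swap(3, 0)): [C, B, A, E, D, F]
After 15 (swap(2, 0)): [A, B, C, E, D, F]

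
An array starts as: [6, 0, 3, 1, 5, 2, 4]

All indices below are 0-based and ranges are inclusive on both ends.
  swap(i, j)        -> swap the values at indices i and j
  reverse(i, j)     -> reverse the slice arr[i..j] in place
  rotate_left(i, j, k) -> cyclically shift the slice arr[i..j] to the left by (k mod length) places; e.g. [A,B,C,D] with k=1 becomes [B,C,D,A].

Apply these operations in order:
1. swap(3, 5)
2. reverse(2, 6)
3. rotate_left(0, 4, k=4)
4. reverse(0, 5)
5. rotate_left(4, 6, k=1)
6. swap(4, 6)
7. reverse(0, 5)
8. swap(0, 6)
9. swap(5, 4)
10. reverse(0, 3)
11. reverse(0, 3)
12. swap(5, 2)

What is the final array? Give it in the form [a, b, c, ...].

After 1 (swap(3, 5)): [6, 0, 3, 2, 5, 1, 4]
After 2 (reverse(2, 6)): [6, 0, 4, 1, 5, 2, 3]
After 3 (rotate_left(0, 4, k=4)): [5, 6, 0, 4, 1, 2, 3]
After 4 (reverse(0, 5)): [2, 1, 4, 0, 6, 5, 3]
After 5 (rotate_left(4, 6, k=1)): [2, 1, 4, 0, 5, 3, 6]
After 6 (swap(4, 6)): [2, 1, 4, 0, 6, 3, 5]
After 7 (reverse(0, 5)): [3, 6, 0, 4, 1, 2, 5]
After 8 (swap(0, 6)): [5, 6, 0, 4, 1, 2, 3]
After 9 (swap(5, 4)): [5, 6, 0, 4, 2, 1, 3]
After 10 (reverse(0, 3)): [4, 0, 6, 5, 2, 1, 3]
After 11 (reverse(0, 3)): [5, 6, 0, 4, 2, 1, 3]
After 12 (swap(5, 2)): [5, 6, 1, 4, 2, 0, 3]

Answer: [5, 6, 1, 4, 2, 0, 3]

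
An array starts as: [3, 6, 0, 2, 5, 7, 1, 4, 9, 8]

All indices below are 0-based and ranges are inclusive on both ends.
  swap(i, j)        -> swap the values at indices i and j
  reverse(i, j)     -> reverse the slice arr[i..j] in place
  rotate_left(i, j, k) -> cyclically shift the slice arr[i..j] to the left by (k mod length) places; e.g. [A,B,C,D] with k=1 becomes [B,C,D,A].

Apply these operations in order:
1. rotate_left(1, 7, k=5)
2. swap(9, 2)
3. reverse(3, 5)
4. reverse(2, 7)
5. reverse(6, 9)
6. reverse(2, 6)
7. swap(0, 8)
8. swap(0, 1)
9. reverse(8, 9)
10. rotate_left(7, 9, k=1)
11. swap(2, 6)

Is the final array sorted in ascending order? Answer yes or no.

After 1 (rotate_left(1, 7, k=5)): [3, 1, 4, 6, 0, 2, 5, 7, 9, 8]
After 2 (swap(9, 2)): [3, 1, 8, 6, 0, 2, 5, 7, 9, 4]
After 3 (reverse(3, 5)): [3, 1, 8, 2, 0, 6, 5, 7, 9, 4]
After 4 (reverse(2, 7)): [3, 1, 7, 5, 6, 0, 2, 8, 9, 4]
After 5 (reverse(6, 9)): [3, 1, 7, 5, 6, 0, 4, 9, 8, 2]
After 6 (reverse(2, 6)): [3, 1, 4, 0, 6, 5, 7, 9, 8, 2]
After 7 (swap(0, 8)): [8, 1, 4, 0, 6, 5, 7, 9, 3, 2]
After 8 (swap(0, 1)): [1, 8, 4, 0, 6, 5, 7, 9, 3, 2]
After 9 (reverse(8, 9)): [1, 8, 4, 0, 6, 5, 7, 9, 2, 3]
After 10 (rotate_left(7, 9, k=1)): [1, 8, 4, 0, 6, 5, 7, 2, 3, 9]
After 11 (swap(2, 6)): [1, 8, 7, 0, 6, 5, 4, 2, 3, 9]

Answer: no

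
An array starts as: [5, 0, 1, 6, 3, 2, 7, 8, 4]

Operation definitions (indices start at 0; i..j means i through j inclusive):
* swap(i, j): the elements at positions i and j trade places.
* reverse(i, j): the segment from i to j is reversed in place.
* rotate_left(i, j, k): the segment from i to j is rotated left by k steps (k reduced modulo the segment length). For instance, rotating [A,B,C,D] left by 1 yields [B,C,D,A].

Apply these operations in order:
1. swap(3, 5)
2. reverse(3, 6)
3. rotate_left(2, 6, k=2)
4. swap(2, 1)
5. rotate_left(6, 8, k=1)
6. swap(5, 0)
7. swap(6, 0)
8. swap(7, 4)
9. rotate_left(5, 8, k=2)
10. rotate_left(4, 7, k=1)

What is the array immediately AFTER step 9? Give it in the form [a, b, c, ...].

After 1 (swap(3, 5)): [5, 0, 1, 2, 3, 6, 7, 8, 4]
After 2 (reverse(3, 6)): [5, 0, 1, 7, 6, 3, 2, 8, 4]
After 3 (rotate_left(2, 6, k=2)): [5, 0, 6, 3, 2, 1, 7, 8, 4]
After 4 (swap(2, 1)): [5, 6, 0, 3, 2, 1, 7, 8, 4]
After 5 (rotate_left(6, 8, k=1)): [5, 6, 0, 3, 2, 1, 8, 4, 7]
After 6 (swap(5, 0)): [1, 6, 0, 3, 2, 5, 8, 4, 7]
After 7 (swap(6, 0)): [8, 6, 0, 3, 2, 5, 1, 4, 7]
After 8 (swap(7, 4)): [8, 6, 0, 3, 4, 5, 1, 2, 7]
After 9 (rotate_left(5, 8, k=2)): [8, 6, 0, 3, 4, 2, 7, 5, 1]

Answer: [8, 6, 0, 3, 4, 2, 7, 5, 1]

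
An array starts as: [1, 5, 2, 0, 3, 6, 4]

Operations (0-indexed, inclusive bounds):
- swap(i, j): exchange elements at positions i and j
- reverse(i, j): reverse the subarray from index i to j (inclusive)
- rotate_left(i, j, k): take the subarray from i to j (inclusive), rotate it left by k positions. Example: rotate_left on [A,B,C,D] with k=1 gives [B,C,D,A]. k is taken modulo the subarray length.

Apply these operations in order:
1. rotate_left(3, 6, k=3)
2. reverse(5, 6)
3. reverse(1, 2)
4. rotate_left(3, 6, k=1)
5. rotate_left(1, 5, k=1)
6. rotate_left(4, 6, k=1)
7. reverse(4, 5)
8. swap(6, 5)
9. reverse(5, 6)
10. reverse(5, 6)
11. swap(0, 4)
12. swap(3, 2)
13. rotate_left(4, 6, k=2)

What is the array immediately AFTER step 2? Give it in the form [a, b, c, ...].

After 1 (rotate_left(3, 6, k=3)): [1, 5, 2, 4, 0, 3, 6]
After 2 (reverse(5, 6)): [1, 5, 2, 4, 0, 6, 3]

Answer: [1, 5, 2, 4, 0, 6, 3]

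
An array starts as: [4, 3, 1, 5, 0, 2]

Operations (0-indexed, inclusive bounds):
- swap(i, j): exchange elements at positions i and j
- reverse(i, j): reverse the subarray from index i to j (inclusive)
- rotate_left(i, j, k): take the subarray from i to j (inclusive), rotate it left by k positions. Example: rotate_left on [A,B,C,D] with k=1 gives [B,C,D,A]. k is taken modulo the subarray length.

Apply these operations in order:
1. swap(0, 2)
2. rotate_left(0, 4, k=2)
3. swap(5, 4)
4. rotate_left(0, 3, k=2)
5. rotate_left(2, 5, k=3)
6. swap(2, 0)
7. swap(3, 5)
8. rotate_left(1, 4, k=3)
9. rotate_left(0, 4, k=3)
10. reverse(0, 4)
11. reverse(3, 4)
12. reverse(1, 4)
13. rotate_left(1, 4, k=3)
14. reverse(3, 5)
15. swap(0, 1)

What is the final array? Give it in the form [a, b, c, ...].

Answer: [5, 1, 2, 4, 3, 0]

Derivation:
After 1 (swap(0, 2)): [1, 3, 4, 5, 0, 2]
After 2 (rotate_left(0, 4, k=2)): [4, 5, 0, 1, 3, 2]
After 3 (swap(5, 4)): [4, 5, 0, 1, 2, 3]
After 4 (rotate_left(0, 3, k=2)): [0, 1, 4, 5, 2, 3]
After 5 (rotate_left(2, 5, k=3)): [0, 1, 3, 4, 5, 2]
After 6 (swap(2, 0)): [3, 1, 0, 4, 5, 2]
After 7 (swap(3, 5)): [3, 1, 0, 2, 5, 4]
After 8 (rotate_left(1, 4, k=3)): [3, 5, 1, 0, 2, 4]
After 9 (rotate_left(0, 4, k=3)): [0, 2, 3, 5, 1, 4]
After 10 (reverse(0, 4)): [1, 5, 3, 2, 0, 4]
After 11 (reverse(3, 4)): [1, 5, 3, 0, 2, 4]
After 12 (reverse(1, 4)): [1, 2, 0, 3, 5, 4]
After 13 (rotate_left(1, 4, k=3)): [1, 5, 2, 0, 3, 4]
After 14 (reverse(3, 5)): [1, 5, 2, 4, 3, 0]
After 15 (swap(0, 1)): [5, 1, 2, 4, 3, 0]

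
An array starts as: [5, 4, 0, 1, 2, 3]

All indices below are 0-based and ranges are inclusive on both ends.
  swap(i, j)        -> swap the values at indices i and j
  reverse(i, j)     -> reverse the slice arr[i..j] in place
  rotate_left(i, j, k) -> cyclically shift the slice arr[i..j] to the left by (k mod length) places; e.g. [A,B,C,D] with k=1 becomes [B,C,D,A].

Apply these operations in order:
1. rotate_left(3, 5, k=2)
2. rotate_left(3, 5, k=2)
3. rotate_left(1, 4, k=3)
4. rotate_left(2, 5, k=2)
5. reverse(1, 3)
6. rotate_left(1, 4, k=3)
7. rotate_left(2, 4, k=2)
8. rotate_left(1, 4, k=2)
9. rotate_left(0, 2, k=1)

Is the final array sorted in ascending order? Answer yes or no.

After 1 (rotate_left(3, 5, k=2)): [5, 4, 0, 3, 1, 2]
After 2 (rotate_left(3, 5, k=2)): [5, 4, 0, 2, 3, 1]
After 3 (rotate_left(1, 4, k=3)): [5, 3, 4, 0, 2, 1]
After 4 (rotate_left(2, 5, k=2)): [5, 3, 2, 1, 4, 0]
After 5 (reverse(1, 3)): [5, 1, 2, 3, 4, 0]
After 6 (rotate_left(1, 4, k=3)): [5, 4, 1, 2, 3, 0]
After 7 (rotate_left(2, 4, k=2)): [5, 4, 3, 1, 2, 0]
After 8 (rotate_left(1, 4, k=2)): [5, 1, 2, 4, 3, 0]
After 9 (rotate_left(0, 2, k=1)): [1, 2, 5, 4, 3, 0]

Answer: no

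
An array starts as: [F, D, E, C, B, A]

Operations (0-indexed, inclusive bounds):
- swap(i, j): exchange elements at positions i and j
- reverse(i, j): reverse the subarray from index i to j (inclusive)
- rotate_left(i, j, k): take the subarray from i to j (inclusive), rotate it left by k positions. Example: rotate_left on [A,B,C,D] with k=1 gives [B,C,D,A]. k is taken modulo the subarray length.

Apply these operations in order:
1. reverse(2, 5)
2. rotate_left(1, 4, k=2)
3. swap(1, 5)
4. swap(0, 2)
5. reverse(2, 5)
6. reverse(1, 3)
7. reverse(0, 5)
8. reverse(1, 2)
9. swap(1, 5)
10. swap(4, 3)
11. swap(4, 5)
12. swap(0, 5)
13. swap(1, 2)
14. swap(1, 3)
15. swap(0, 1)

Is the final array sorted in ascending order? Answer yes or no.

Answer: yes

Derivation:
After 1 (reverse(2, 5)): [F, D, A, B, C, E]
After 2 (rotate_left(1, 4, k=2)): [F, B, C, D, A, E]
After 3 (swap(1, 5)): [F, E, C, D, A, B]
After 4 (swap(0, 2)): [C, E, F, D, A, B]
After 5 (reverse(2, 5)): [C, E, B, A, D, F]
After 6 (reverse(1, 3)): [C, A, B, E, D, F]
After 7 (reverse(0, 5)): [F, D, E, B, A, C]
After 8 (reverse(1, 2)): [F, E, D, B, A, C]
After 9 (swap(1, 5)): [F, C, D, B, A, E]
After 10 (swap(4, 3)): [F, C, D, A, B, E]
After 11 (swap(4, 5)): [F, C, D, A, E, B]
After 12 (swap(0, 5)): [B, C, D, A, E, F]
After 13 (swap(1, 2)): [B, D, C, A, E, F]
After 14 (swap(1, 3)): [B, A, C, D, E, F]
After 15 (swap(0, 1)): [A, B, C, D, E, F]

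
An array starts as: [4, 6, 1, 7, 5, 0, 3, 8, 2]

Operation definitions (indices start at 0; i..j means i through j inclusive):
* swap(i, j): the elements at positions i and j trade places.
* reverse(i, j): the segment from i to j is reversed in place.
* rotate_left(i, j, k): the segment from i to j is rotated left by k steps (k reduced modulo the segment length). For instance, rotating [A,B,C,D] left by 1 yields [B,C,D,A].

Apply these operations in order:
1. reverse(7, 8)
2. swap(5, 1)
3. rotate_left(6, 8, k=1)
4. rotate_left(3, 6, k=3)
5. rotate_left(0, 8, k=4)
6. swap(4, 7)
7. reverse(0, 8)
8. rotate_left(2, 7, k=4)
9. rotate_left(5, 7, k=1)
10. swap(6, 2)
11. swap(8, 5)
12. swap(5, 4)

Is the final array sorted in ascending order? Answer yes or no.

After 1 (reverse(7, 8)): [4, 6, 1, 7, 5, 0, 3, 2, 8]
After 2 (swap(5, 1)): [4, 0, 1, 7, 5, 6, 3, 2, 8]
After 3 (rotate_left(6, 8, k=1)): [4, 0, 1, 7, 5, 6, 2, 8, 3]
After 4 (rotate_left(3, 6, k=3)): [4, 0, 1, 2, 7, 5, 6, 8, 3]
After 5 (rotate_left(0, 8, k=4)): [7, 5, 6, 8, 3, 4, 0, 1, 2]
After 6 (swap(4, 7)): [7, 5, 6, 8, 1, 4, 0, 3, 2]
After 7 (reverse(0, 8)): [2, 3, 0, 4, 1, 8, 6, 5, 7]
After 8 (rotate_left(2, 7, k=4)): [2, 3, 6, 5, 0, 4, 1, 8, 7]
After 9 (rotate_left(5, 7, k=1)): [2, 3, 6, 5, 0, 1, 8, 4, 7]
After 10 (swap(6, 2)): [2, 3, 8, 5, 0, 1, 6, 4, 7]
After 11 (swap(8, 5)): [2, 3, 8, 5, 0, 7, 6, 4, 1]
After 12 (swap(5, 4)): [2, 3, 8, 5, 7, 0, 6, 4, 1]

Answer: no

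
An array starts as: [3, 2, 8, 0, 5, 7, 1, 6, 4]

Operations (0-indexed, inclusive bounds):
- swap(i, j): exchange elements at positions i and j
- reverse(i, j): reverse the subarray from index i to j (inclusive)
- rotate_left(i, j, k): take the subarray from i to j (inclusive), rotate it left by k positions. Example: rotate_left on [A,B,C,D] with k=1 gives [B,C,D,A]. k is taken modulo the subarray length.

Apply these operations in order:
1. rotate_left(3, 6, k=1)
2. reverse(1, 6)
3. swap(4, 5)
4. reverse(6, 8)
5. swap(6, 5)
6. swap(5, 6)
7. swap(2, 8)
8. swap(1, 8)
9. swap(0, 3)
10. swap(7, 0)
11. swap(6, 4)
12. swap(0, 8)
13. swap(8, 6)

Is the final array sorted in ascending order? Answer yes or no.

Answer: yes

Derivation:
After 1 (rotate_left(3, 6, k=1)): [3, 2, 8, 5, 7, 1, 0, 6, 4]
After 2 (reverse(1, 6)): [3, 0, 1, 7, 5, 8, 2, 6, 4]
After 3 (swap(4, 5)): [3, 0, 1, 7, 8, 5, 2, 6, 4]
After 4 (reverse(6, 8)): [3, 0, 1, 7, 8, 5, 4, 6, 2]
After 5 (swap(6, 5)): [3, 0, 1, 7, 8, 4, 5, 6, 2]
After 6 (swap(5, 6)): [3, 0, 1, 7, 8, 5, 4, 6, 2]
After 7 (swap(2, 8)): [3, 0, 2, 7, 8, 5, 4, 6, 1]
After 8 (swap(1, 8)): [3, 1, 2, 7, 8, 5, 4, 6, 0]
After 9 (swap(0, 3)): [7, 1, 2, 3, 8, 5, 4, 6, 0]
After 10 (swap(7, 0)): [6, 1, 2, 3, 8, 5, 4, 7, 0]
After 11 (swap(6, 4)): [6, 1, 2, 3, 4, 5, 8, 7, 0]
After 12 (swap(0, 8)): [0, 1, 2, 3, 4, 5, 8, 7, 6]
After 13 (swap(8, 6)): [0, 1, 2, 3, 4, 5, 6, 7, 8]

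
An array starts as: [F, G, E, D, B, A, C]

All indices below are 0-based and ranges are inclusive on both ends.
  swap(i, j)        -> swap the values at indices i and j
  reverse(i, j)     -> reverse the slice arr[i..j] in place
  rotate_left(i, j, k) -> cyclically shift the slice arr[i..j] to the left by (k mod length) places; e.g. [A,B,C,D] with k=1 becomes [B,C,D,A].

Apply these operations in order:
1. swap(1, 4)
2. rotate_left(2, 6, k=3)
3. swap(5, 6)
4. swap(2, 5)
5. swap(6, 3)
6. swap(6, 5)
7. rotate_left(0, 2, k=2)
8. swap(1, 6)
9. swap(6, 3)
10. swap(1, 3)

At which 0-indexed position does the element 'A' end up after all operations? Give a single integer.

Answer: 3

Derivation:
After 1 (swap(1, 4)): [F, B, E, D, G, A, C]
After 2 (rotate_left(2, 6, k=3)): [F, B, A, C, E, D, G]
After 3 (swap(5, 6)): [F, B, A, C, E, G, D]
After 4 (swap(2, 5)): [F, B, G, C, E, A, D]
After 5 (swap(6, 3)): [F, B, G, D, E, A, C]
After 6 (swap(6, 5)): [F, B, G, D, E, C, A]
After 7 (rotate_left(0, 2, k=2)): [G, F, B, D, E, C, A]
After 8 (swap(1, 6)): [G, A, B, D, E, C, F]
After 9 (swap(6, 3)): [G, A, B, F, E, C, D]
After 10 (swap(1, 3)): [G, F, B, A, E, C, D]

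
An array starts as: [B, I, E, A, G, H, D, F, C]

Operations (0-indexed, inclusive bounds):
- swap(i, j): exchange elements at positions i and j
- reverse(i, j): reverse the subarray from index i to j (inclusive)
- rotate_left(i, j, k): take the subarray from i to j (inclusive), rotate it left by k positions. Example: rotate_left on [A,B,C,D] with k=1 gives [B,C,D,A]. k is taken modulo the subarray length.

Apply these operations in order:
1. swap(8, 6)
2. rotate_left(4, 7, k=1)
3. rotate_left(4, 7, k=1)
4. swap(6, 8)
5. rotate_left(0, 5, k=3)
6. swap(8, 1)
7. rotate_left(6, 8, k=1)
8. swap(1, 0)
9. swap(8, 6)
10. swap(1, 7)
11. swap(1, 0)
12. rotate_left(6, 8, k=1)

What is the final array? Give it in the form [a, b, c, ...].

Answer: [C, G, F, B, I, E, A, H, D]

Derivation:
After 1 (swap(8, 6)): [B, I, E, A, G, H, C, F, D]
After 2 (rotate_left(4, 7, k=1)): [B, I, E, A, H, C, F, G, D]
After 3 (rotate_left(4, 7, k=1)): [B, I, E, A, C, F, G, H, D]
After 4 (swap(6, 8)): [B, I, E, A, C, F, D, H, G]
After 5 (rotate_left(0, 5, k=3)): [A, C, F, B, I, E, D, H, G]
After 6 (swap(8, 1)): [A, G, F, B, I, E, D, H, C]
After 7 (rotate_left(6, 8, k=1)): [A, G, F, B, I, E, H, C, D]
After 8 (swap(1, 0)): [G, A, F, B, I, E, H, C, D]
After 9 (swap(8, 6)): [G, A, F, B, I, E, D, C, H]
After 10 (swap(1, 7)): [G, C, F, B, I, E, D, A, H]
After 11 (swap(1, 0)): [C, G, F, B, I, E, D, A, H]
After 12 (rotate_left(6, 8, k=1)): [C, G, F, B, I, E, A, H, D]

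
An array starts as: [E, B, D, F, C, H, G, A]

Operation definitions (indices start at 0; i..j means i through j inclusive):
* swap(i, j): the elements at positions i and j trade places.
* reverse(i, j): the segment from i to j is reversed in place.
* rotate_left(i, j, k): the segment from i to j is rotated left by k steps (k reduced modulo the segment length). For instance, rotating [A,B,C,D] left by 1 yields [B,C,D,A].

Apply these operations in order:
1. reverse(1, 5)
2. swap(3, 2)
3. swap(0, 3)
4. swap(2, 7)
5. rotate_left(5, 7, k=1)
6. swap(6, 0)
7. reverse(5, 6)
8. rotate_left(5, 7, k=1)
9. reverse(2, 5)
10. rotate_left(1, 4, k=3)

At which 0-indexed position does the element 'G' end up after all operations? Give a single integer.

Answer: 3

Derivation:
After 1 (reverse(1, 5)): [E, H, C, F, D, B, G, A]
After 2 (swap(3, 2)): [E, H, F, C, D, B, G, A]
After 3 (swap(0, 3)): [C, H, F, E, D, B, G, A]
After 4 (swap(2, 7)): [C, H, A, E, D, B, G, F]
After 5 (rotate_left(5, 7, k=1)): [C, H, A, E, D, G, F, B]
After 6 (swap(6, 0)): [F, H, A, E, D, G, C, B]
After 7 (reverse(5, 6)): [F, H, A, E, D, C, G, B]
After 8 (rotate_left(5, 7, k=1)): [F, H, A, E, D, G, B, C]
After 9 (reverse(2, 5)): [F, H, G, D, E, A, B, C]
After 10 (rotate_left(1, 4, k=3)): [F, E, H, G, D, A, B, C]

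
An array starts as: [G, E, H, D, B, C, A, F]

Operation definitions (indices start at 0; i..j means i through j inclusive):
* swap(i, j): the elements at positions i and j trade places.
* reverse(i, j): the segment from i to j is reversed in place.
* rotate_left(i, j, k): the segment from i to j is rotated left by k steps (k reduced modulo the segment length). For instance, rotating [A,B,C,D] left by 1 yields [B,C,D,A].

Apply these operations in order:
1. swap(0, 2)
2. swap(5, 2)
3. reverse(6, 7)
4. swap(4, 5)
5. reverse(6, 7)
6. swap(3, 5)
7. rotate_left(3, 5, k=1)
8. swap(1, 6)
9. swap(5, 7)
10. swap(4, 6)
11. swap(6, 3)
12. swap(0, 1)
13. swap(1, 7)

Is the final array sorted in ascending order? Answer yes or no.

Answer: yes

Derivation:
After 1 (swap(0, 2)): [H, E, G, D, B, C, A, F]
After 2 (swap(5, 2)): [H, E, C, D, B, G, A, F]
After 3 (reverse(6, 7)): [H, E, C, D, B, G, F, A]
After 4 (swap(4, 5)): [H, E, C, D, G, B, F, A]
After 5 (reverse(6, 7)): [H, E, C, D, G, B, A, F]
After 6 (swap(3, 5)): [H, E, C, B, G, D, A, F]
After 7 (rotate_left(3, 5, k=1)): [H, E, C, G, D, B, A, F]
After 8 (swap(1, 6)): [H, A, C, G, D, B, E, F]
After 9 (swap(5, 7)): [H, A, C, G, D, F, E, B]
After 10 (swap(4, 6)): [H, A, C, G, E, F, D, B]
After 11 (swap(6, 3)): [H, A, C, D, E, F, G, B]
After 12 (swap(0, 1)): [A, H, C, D, E, F, G, B]
After 13 (swap(1, 7)): [A, B, C, D, E, F, G, H]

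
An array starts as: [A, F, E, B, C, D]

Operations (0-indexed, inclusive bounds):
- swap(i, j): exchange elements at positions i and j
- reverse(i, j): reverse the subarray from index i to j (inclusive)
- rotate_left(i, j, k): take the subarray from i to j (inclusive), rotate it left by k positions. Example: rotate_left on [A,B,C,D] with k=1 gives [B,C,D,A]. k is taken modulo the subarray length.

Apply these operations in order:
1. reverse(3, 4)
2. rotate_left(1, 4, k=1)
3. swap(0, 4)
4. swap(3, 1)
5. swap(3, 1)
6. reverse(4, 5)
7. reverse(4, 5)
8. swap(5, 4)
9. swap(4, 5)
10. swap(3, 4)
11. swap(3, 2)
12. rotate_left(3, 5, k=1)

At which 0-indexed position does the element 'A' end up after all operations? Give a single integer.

After 1 (reverse(3, 4)): [A, F, E, C, B, D]
After 2 (rotate_left(1, 4, k=1)): [A, E, C, B, F, D]
After 3 (swap(0, 4)): [F, E, C, B, A, D]
After 4 (swap(3, 1)): [F, B, C, E, A, D]
After 5 (swap(3, 1)): [F, E, C, B, A, D]
After 6 (reverse(4, 5)): [F, E, C, B, D, A]
After 7 (reverse(4, 5)): [F, E, C, B, A, D]
After 8 (swap(5, 4)): [F, E, C, B, D, A]
After 9 (swap(4, 5)): [F, E, C, B, A, D]
After 10 (swap(3, 4)): [F, E, C, A, B, D]
After 11 (swap(3, 2)): [F, E, A, C, B, D]
After 12 (rotate_left(3, 5, k=1)): [F, E, A, B, D, C]

Answer: 2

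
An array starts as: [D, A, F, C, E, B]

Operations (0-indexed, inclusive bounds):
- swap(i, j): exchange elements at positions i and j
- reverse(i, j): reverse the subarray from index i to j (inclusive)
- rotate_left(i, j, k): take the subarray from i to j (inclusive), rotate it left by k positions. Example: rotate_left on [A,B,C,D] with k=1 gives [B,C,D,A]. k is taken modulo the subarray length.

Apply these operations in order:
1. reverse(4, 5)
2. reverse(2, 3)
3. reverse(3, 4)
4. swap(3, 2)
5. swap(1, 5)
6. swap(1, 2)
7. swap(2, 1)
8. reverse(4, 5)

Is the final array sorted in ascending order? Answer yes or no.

After 1 (reverse(4, 5)): [D, A, F, C, B, E]
After 2 (reverse(2, 3)): [D, A, C, F, B, E]
After 3 (reverse(3, 4)): [D, A, C, B, F, E]
After 4 (swap(3, 2)): [D, A, B, C, F, E]
After 5 (swap(1, 5)): [D, E, B, C, F, A]
After 6 (swap(1, 2)): [D, B, E, C, F, A]
After 7 (swap(2, 1)): [D, E, B, C, F, A]
After 8 (reverse(4, 5)): [D, E, B, C, A, F]

Answer: no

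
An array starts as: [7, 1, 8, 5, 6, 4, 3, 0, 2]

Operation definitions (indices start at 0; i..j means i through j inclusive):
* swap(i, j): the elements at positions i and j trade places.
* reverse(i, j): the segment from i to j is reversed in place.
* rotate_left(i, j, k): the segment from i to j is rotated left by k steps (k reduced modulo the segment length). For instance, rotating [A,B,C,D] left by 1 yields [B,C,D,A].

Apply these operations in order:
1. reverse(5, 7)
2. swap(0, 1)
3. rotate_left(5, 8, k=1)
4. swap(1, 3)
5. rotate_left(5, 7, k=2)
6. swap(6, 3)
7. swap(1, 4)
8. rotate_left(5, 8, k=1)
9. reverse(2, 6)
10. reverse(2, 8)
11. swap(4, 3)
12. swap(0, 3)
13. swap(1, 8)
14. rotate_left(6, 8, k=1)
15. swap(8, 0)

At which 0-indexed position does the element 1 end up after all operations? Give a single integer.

After 1 (reverse(5, 7)): [7, 1, 8, 5, 6, 0, 3, 4, 2]
After 2 (swap(0, 1)): [1, 7, 8, 5, 6, 0, 3, 4, 2]
After 3 (rotate_left(5, 8, k=1)): [1, 7, 8, 5, 6, 3, 4, 2, 0]
After 4 (swap(1, 3)): [1, 5, 8, 7, 6, 3, 4, 2, 0]
After 5 (rotate_left(5, 7, k=2)): [1, 5, 8, 7, 6, 2, 3, 4, 0]
After 6 (swap(6, 3)): [1, 5, 8, 3, 6, 2, 7, 4, 0]
After 7 (swap(1, 4)): [1, 6, 8, 3, 5, 2, 7, 4, 0]
After 8 (rotate_left(5, 8, k=1)): [1, 6, 8, 3, 5, 7, 4, 0, 2]
After 9 (reverse(2, 6)): [1, 6, 4, 7, 5, 3, 8, 0, 2]
After 10 (reverse(2, 8)): [1, 6, 2, 0, 8, 3, 5, 7, 4]
After 11 (swap(4, 3)): [1, 6, 2, 8, 0, 3, 5, 7, 4]
After 12 (swap(0, 3)): [8, 6, 2, 1, 0, 3, 5, 7, 4]
After 13 (swap(1, 8)): [8, 4, 2, 1, 0, 3, 5, 7, 6]
After 14 (rotate_left(6, 8, k=1)): [8, 4, 2, 1, 0, 3, 7, 6, 5]
After 15 (swap(8, 0)): [5, 4, 2, 1, 0, 3, 7, 6, 8]

Answer: 3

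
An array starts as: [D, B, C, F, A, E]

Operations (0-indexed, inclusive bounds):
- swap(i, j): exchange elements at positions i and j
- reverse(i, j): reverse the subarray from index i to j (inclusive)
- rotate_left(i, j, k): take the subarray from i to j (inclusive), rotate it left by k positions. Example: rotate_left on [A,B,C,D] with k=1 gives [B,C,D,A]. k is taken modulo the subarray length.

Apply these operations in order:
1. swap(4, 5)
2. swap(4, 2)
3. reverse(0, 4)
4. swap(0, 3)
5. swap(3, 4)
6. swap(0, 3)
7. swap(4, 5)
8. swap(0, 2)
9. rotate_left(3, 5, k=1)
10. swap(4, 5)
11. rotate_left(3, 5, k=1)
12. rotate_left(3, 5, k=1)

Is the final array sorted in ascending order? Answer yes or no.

After 1 (swap(4, 5)): [D, B, C, F, E, A]
After 2 (swap(4, 2)): [D, B, E, F, C, A]
After 3 (reverse(0, 4)): [C, F, E, B, D, A]
After 4 (swap(0, 3)): [B, F, E, C, D, A]
After 5 (swap(3, 4)): [B, F, E, D, C, A]
After 6 (swap(0, 3)): [D, F, E, B, C, A]
After 7 (swap(4, 5)): [D, F, E, B, A, C]
After 8 (swap(0, 2)): [E, F, D, B, A, C]
After 9 (rotate_left(3, 5, k=1)): [E, F, D, A, C, B]
After 10 (swap(4, 5)): [E, F, D, A, B, C]
After 11 (rotate_left(3, 5, k=1)): [E, F, D, B, C, A]
After 12 (rotate_left(3, 5, k=1)): [E, F, D, C, A, B]

Answer: no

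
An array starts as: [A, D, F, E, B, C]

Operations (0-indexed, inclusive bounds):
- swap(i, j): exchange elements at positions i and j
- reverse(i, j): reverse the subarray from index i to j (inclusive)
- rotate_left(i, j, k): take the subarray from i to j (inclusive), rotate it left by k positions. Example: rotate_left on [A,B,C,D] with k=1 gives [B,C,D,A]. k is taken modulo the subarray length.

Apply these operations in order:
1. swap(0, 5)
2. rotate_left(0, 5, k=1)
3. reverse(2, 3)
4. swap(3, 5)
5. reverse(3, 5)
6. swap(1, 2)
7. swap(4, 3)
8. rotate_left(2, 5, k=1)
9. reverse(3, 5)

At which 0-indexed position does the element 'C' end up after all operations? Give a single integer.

After 1 (swap(0, 5)): [C, D, F, E, B, A]
After 2 (rotate_left(0, 5, k=1)): [D, F, E, B, A, C]
After 3 (reverse(2, 3)): [D, F, B, E, A, C]
After 4 (swap(3, 5)): [D, F, B, C, A, E]
After 5 (reverse(3, 5)): [D, F, B, E, A, C]
After 6 (swap(1, 2)): [D, B, F, E, A, C]
After 7 (swap(4, 3)): [D, B, F, A, E, C]
After 8 (rotate_left(2, 5, k=1)): [D, B, A, E, C, F]
After 9 (reverse(3, 5)): [D, B, A, F, C, E]

Answer: 4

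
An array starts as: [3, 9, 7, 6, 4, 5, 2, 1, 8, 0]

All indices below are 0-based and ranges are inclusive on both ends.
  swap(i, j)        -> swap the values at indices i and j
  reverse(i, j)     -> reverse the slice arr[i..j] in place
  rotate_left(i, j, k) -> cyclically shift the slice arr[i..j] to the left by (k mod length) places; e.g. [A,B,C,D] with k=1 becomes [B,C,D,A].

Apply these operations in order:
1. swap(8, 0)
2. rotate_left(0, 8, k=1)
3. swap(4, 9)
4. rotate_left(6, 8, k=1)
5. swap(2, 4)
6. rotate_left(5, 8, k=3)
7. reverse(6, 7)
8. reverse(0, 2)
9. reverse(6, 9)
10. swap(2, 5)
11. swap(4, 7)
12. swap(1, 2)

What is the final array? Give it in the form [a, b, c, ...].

After 1 (swap(8, 0)): [8, 9, 7, 6, 4, 5, 2, 1, 3, 0]
After 2 (rotate_left(0, 8, k=1)): [9, 7, 6, 4, 5, 2, 1, 3, 8, 0]
After 3 (swap(4, 9)): [9, 7, 6, 4, 0, 2, 1, 3, 8, 5]
After 4 (rotate_left(6, 8, k=1)): [9, 7, 6, 4, 0, 2, 3, 8, 1, 5]
After 5 (swap(2, 4)): [9, 7, 0, 4, 6, 2, 3, 8, 1, 5]
After 6 (rotate_left(5, 8, k=3)): [9, 7, 0, 4, 6, 1, 2, 3, 8, 5]
After 7 (reverse(6, 7)): [9, 7, 0, 4, 6, 1, 3, 2, 8, 5]
After 8 (reverse(0, 2)): [0, 7, 9, 4, 6, 1, 3, 2, 8, 5]
After 9 (reverse(6, 9)): [0, 7, 9, 4, 6, 1, 5, 8, 2, 3]
After 10 (swap(2, 5)): [0, 7, 1, 4, 6, 9, 5, 8, 2, 3]
After 11 (swap(4, 7)): [0, 7, 1, 4, 8, 9, 5, 6, 2, 3]
After 12 (swap(1, 2)): [0, 1, 7, 4, 8, 9, 5, 6, 2, 3]

Answer: [0, 1, 7, 4, 8, 9, 5, 6, 2, 3]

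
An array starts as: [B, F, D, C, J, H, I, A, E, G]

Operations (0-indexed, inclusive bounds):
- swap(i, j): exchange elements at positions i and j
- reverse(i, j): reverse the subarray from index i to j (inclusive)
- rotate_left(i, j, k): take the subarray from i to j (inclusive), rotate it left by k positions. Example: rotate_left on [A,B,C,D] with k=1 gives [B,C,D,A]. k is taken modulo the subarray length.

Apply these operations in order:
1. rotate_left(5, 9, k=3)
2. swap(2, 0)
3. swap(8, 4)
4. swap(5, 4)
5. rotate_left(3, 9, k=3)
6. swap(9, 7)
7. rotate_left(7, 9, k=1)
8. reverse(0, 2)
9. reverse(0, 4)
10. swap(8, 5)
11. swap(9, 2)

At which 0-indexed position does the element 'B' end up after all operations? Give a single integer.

Answer: 4

Derivation:
After 1 (rotate_left(5, 9, k=3)): [B, F, D, C, J, E, G, H, I, A]
After 2 (swap(2, 0)): [D, F, B, C, J, E, G, H, I, A]
After 3 (swap(8, 4)): [D, F, B, C, I, E, G, H, J, A]
After 4 (swap(5, 4)): [D, F, B, C, E, I, G, H, J, A]
After 5 (rotate_left(3, 9, k=3)): [D, F, B, G, H, J, A, C, E, I]
After 6 (swap(9, 7)): [D, F, B, G, H, J, A, I, E, C]
After 7 (rotate_left(7, 9, k=1)): [D, F, B, G, H, J, A, E, C, I]
After 8 (reverse(0, 2)): [B, F, D, G, H, J, A, E, C, I]
After 9 (reverse(0, 4)): [H, G, D, F, B, J, A, E, C, I]
After 10 (swap(8, 5)): [H, G, D, F, B, C, A, E, J, I]
After 11 (swap(9, 2)): [H, G, I, F, B, C, A, E, J, D]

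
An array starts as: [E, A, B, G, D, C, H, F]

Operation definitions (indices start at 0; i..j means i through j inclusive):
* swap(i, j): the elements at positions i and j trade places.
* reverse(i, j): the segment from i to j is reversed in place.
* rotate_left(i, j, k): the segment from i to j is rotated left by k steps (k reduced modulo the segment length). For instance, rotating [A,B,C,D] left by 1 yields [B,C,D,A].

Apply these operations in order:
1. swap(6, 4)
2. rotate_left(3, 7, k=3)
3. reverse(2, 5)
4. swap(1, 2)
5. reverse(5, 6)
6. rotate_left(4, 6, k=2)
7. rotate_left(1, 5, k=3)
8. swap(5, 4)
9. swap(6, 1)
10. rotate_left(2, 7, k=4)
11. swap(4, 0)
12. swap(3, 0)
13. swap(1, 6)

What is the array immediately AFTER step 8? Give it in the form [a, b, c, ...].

After 1 (swap(6, 4)): [E, A, B, G, H, C, D, F]
After 2 (rotate_left(3, 7, k=3)): [E, A, B, D, F, G, H, C]
After 3 (reverse(2, 5)): [E, A, G, F, D, B, H, C]
After 4 (swap(1, 2)): [E, G, A, F, D, B, H, C]
After 5 (reverse(5, 6)): [E, G, A, F, D, H, B, C]
After 6 (rotate_left(4, 6, k=2)): [E, G, A, F, B, D, H, C]
After 7 (rotate_left(1, 5, k=3)): [E, B, D, G, A, F, H, C]
After 8 (swap(5, 4)): [E, B, D, G, F, A, H, C]

Answer: [E, B, D, G, F, A, H, C]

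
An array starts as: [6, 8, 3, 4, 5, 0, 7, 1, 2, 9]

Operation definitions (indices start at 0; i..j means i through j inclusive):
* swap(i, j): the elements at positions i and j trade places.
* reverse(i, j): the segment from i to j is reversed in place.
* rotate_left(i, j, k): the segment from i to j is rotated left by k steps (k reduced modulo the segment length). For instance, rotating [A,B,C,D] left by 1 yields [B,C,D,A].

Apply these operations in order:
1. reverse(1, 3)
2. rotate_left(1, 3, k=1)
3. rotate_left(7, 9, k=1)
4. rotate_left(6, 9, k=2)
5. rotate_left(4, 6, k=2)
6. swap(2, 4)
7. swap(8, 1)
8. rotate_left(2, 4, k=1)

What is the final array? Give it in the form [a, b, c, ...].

After 1 (reverse(1, 3)): [6, 4, 3, 8, 5, 0, 7, 1, 2, 9]
After 2 (rotate_left(1, 3, k=1)): [6, 3, 8, 4, 5, 0, 7, 1, 2, 9]
After 3 (rotate_left(7, 9, k=1)): [6, 3, 8, 4, 5, 0, 7, 2, 9, 1]
After 4 (rotate_left(6, 9, k=2)): [6, 3, 8, 4, 5, 0, 9, 1, 7, 2]
After 5 (rotate_left(4, 6, k=2)): [6, 3, 8, 4, 9, 5, 0, 1, 7, 2]
After 6 (swap(2, 4)): [6, 3, 9, 4, 8, 5, 0, 1, 7, 2]
After 7 (swap(8, 1)): [6, 7, 9, 4, 8, 5, 0, 1, 3, 2]
After 8 (rotate_left(2, 4, k=1)): [6, 7, 4, 8, 9, 5, 0, 1, 3, 2]

Answer: [6, 7, 4, 8, 9, 5, 0, 1, 3, 2]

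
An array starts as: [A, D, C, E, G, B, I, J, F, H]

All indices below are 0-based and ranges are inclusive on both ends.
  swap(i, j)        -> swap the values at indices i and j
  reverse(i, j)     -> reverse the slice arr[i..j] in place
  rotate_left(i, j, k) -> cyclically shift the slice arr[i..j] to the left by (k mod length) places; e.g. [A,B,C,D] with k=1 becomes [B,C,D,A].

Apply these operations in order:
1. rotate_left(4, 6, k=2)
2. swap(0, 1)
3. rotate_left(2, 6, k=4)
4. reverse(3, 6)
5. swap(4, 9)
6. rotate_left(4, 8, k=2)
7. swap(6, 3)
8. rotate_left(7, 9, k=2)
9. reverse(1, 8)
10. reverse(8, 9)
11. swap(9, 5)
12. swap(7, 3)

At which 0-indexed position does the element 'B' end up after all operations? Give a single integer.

Answer: 3

Derivation:
After 1 (rotate_left(4, 6, k=2)): [A, D, C, E, I, G, B, J, F, H]
After 2 (swap(0, 1)): [D, A, C, E, I, G, B, J, F, H]
After 3 (rotate_left(2, 6, k=4)): [D, A, B, C, E, I, G, J, F, H]
After 4 (reverse(3, 6)): [D, A, B, G, I, E, C, J, F, H]
After 5 (swap(4, 9)): [D, A, B, G, H, E, C, J, F, I]
After 6 (rotate_left(4, 8, k=2)): [D, A, B, G, C, J, F, H, E, I]
After 7 (swap(6, 3)): [D, A, B, F, C, J, G, H, E, I]
After 8 (rotate_left(7, 9, k=2)): [D, A, B, F, C, J, G, I, H, E]
After 9 (reverse(1, 8)): [D, H, I, G, J, C, F, B, A, E]
After 10 (reverse(8, 9)): [D, H, I, G, J, C, F, B, E, A]
After 11 (swap(9, 5)): [D, H, I, G, J, A, F, B, E, C]
After 12 (swap(7, 3)): [D, H, I, B, J, A, F, G, E, C]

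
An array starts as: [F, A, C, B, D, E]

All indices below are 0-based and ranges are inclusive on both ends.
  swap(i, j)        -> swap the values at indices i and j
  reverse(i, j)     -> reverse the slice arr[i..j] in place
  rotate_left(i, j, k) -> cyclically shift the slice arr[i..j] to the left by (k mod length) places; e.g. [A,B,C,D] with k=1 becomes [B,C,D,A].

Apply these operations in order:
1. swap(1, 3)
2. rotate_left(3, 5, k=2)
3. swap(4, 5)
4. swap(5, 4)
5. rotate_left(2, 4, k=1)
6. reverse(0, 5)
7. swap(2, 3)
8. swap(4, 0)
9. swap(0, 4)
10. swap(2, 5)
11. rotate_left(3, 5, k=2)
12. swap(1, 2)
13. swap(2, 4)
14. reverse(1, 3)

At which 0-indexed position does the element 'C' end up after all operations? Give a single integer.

Answer: 4

Derivation:
After 1 (swap(1, 3)): [F, B, C, A, D, E]
After 2 (rotate_left(3, 5, k=2)): [F, B, C, E, A, D]
After 3 (swap(4, 5)): [F, B, C, E, D, A]
After 4 (swap(5, 4)): [F, B, C, E, A, D]
After 5 (rotate_left(2, 4, k=1)): [F, B, E, A, C, D]
After 6 (reverse(0, 5)): [D, C, A, E, B, F]
After 7 (swap(2, 3)): [D, C, E, A, B, F]
After 8 (swap(4, 0)): [B, C, E, A, D, F]
After 9 (swap(0, 4)): [D, C, E, A, B, F]
After 10 (swap(2, 5)): [D, C, F, A, B, E]
After 11 (rotate_left(3, 5, k=2)): [D, C, F, E, A, B]
After 12 (swap(1, 2)): [D, F, C, E, A, B]
After 13 (swap(2, 4)): [D, F, A, E, C, B]
After 14 (reverse(1, 3)): [D, E, A, F, C, B]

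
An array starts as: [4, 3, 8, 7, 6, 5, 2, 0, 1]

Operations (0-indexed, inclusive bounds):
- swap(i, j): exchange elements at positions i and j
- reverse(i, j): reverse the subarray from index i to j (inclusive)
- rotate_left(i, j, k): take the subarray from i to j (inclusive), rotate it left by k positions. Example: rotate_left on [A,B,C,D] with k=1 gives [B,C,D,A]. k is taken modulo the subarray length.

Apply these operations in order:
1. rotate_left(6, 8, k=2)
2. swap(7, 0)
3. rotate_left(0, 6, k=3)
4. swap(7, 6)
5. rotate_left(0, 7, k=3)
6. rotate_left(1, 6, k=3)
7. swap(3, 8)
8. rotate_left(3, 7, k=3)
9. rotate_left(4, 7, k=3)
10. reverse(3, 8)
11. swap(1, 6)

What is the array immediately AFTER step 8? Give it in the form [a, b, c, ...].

Answer: [1, 8, 7, 4, 5, 0, 2, 3, 6]

Derivation:
After 1 (rotate_left(6, 8, k=2)): [4, 3, 8, 7, 6, 5, 1, 2, 0]
After 2 (swap(7, 0)): [2, 3, 8, 7, 6, 5, 1, 4, 0]
After 3 (rotate_left(0, 6, k=3)): [7, 6, 5, 1, 2, 3, 8, 4, 0]
After 4 (swap(7, 6)): [7, 6, 5, 1, 2, 3, 4, 8, 0]
After 5 (rotate_left(0, 7, k=3)): [1, 2, 3, 4, 8, 7, 6, 5, 0]
After 6 (rotate_left(1, 6, k=3)): [1, 8, 7, 6, 2, 3, 4, 5, 0]
After 7 (swap(3, 8)): [1, 8, 7, 0, 2, 3, 4, 5, 6]
After 8 (rotate_left(3, 7, k=3)): [1, 8, 7, 4, 5, 0, 2, 3, 6]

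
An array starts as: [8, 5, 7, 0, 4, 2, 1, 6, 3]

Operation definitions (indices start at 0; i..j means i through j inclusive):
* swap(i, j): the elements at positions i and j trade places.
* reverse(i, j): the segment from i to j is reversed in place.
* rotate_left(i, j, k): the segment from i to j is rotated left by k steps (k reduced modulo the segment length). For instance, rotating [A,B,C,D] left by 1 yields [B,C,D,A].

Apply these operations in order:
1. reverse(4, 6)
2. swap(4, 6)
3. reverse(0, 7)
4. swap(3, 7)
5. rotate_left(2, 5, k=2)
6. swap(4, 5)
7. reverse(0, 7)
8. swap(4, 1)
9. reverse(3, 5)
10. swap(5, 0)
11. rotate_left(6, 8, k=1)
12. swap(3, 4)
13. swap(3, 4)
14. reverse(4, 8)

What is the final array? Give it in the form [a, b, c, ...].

Answer: [8, 7, 2, 0, 1, 3, 6, 4, 5]

Derivation:
After 1 (reverse(4, 6)): [8, 5, 7, 0, 1, 2, 4, 6, 3]
After 2 (swap(4, 6)): [8, 5, 7, 0, 4, 2, 1, 6, 3]
After 3 (reverse(0, 7)): [6, 1, 2, 4, 0, 7, 5, 8, 3]
After 4 (swap(3, 7)): [6, 1, 2, 8, 0, 7, 5, 4, 3]
After 5 (rotate_left(2, 5, k=2)): [6, 1, 0, 7, 2, 8, 5, 4, 3]
After 6 (swap(4, 5)): [6, 1, 0, 7, 8, 2, 5, 4, 3]
After 7 (reverse(0, 7)): [4, 5, 2, 8, 7, 0, 1, 6, 3]
After 8 (swap(4, 1)): [4, 7, 2, 8, 5, 0, 1, 6, 3]
After 9 (reverse(3, 5)): [4, 7, 2, 0, 5, 8, 1, 6, 3]
After 10 (swap(5, 0)): [8, 7, 2, 0, 5, 4, 1, 6, 3]
After 11 (rotate_left(6, 8, k=1)): [8, 7, 2, 0, 5, 4, 6, 3, 1]
After 12 (swap(3, 4)): [8, 7, 2, 5, 0, 4, 6, 3, 1]
After 13 (swap(3, 4)): [8, 7, 2, 0, 5, 4, 6, 3, 1]
After 14 (reverse(4, 8)): [8, 7, 2, 0, 1, 3, 6, 4, 5]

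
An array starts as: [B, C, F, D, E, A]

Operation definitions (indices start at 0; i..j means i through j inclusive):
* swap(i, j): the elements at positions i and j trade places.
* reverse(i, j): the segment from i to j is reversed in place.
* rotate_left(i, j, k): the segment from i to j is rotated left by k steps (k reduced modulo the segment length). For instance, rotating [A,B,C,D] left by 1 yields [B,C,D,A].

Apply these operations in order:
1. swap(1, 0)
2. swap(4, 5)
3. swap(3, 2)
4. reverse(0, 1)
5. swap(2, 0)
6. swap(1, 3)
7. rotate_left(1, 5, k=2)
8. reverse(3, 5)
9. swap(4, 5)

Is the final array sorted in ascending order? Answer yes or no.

After 1 (swap(1, 0)): [C, B, F, D, E, A]
After 2 (swap(4, 5)): [C, B, F, D, A, E]
After 3 (swap(3, 2)): [C, B, D, F, A, E]
After 4 (reverse(0, 1)): [B, C, D, F, A, E]
After 5 (swap(2, 0)): [D, C, B, F, A, E]
After 6 (swap(1, 3)): [D, F, B, C, A, E]
After 7 (rotate_left(1, 5, k=2)): [D, C, A, E, F, B]
After 8 (reverse(3, 5)): [D, C, A, B, F, E]
After 9 (swap(4, 5)): [D, C, A, B, E, F]

Answer: no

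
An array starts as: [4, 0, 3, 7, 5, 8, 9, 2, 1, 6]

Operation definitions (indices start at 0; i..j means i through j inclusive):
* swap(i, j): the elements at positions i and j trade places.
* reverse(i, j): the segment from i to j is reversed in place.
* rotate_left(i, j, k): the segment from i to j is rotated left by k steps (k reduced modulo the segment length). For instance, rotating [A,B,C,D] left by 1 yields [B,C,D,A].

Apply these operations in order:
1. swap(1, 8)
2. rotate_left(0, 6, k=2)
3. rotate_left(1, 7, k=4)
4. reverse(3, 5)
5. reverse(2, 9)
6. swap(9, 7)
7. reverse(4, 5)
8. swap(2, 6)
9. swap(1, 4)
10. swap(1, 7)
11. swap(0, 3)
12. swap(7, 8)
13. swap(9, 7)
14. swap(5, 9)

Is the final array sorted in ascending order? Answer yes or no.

Answer: yes

Derivation:
After 1 (swap(1, 8)): [4, 1, 3, 7, 5, 8, 9, 2, 0, 6]
After 2 (rotate_left(0, 6, k=2)): [3, 7, 5, 8, 9, 4, 1, 2, 0, 6]
After 3 (rotate_left(1, 7, k=4)): [3, 4, 1, 2, 7, 5, 8, 9, 0, 6]
After 4 (reverse(3, 5)): [3, 4, 1, 5, 7, 2, 8, 9, 0, 6]
After 5 (reverse(2, 9)): [3, 4, 6, 0, 9, 8, 2, 7, 5, 1]
After 6 (swap(9, 7)): [3, 4, 6, 0, 9, 8, 2, 1, 5, 7]
After 7 (reverse(4, 5)): [3, 4, 6, 0, 8, 9, 2, 1, 5, 7]
After 8 (swap(2, 6)): [3, 4, 2, 0, 8, 9, 6, 1, 5, 7]
After 9 (swap(1, 4)): [3, 8, 2, 0, 4, 9, 6, 1, 5, 7]
After 10 (swap(1, 7)): [3, 1, 2, 0, 4, 9, 6, 8, 5, 7]
After 11 (swap(0, 3)): [0, 1, 2, 3, 4, 9, 6, 8, 5, 7]
After 12 (swap(7, 8)): [0, 1, 2, 3, 4, 9, 6, 5, 8, 7]
After 13 (swap(9, 7)): [0, 1, 2, 3, 4, 9, 6, 7, 8, 5]
After 14 (swap(5, 9)): [0, 1, 2, 3, 4, 5, 6, 7, 8, 9]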